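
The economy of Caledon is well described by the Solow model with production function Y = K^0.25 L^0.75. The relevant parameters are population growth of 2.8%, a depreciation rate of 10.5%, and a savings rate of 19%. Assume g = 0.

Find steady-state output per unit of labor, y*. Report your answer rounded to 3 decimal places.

Steady state requires s·f(k) = (n + δ)·k, i.e. s·k^α = (n + δ)·k.
Rearranging, k^(1−α) = s / (n + δ).
k^0.75 = 0.19 / (0.028 + 0.105) = 0.19 / 0.133 = 1.4286
k* = 1.4286^(1/0.75) ≈ 1.6090
y* = (k*)^α = 1.6090^0.25 ≈ 1.1263

y* ≈ 1.126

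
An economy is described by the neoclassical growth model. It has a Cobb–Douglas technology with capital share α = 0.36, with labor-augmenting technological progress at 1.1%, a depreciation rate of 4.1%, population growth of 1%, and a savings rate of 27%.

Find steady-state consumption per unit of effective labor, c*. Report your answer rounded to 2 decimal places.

c* = 1.67

In steady state, investment equals break-even investment: s·k^α = (n + g + δ)·k.
Rearranging, k^(1−α) = s / (n + g + δ).
k^0.64 = 0.27 / (0.010 + 0.011 + 0.041) = 0.27 / 0.062 = 4.3548
k* = 4.3548^(1/0.64) ≈ 9.9629
y* = (k*)^α = 9.9629^0.36 ≈ 2.2878
c* = (1 − s)·y* = (1 − 0.27) × 2.2878 ≈ 1.6701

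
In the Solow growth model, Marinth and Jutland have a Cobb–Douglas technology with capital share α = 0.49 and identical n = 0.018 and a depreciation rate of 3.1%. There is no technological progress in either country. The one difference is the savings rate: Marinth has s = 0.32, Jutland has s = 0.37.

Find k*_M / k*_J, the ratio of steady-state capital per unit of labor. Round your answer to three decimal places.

Steady-state k* = [s/(n + δ)]^(1/(1−α)), so the ratio is [ (s_M/(n + δ)_M) / (s_J/(n + δ)_J) ]^1.9608.
s_M/(n + δ)_M = 0.32/0.049 = 6.5306; s_J/(n + δ)_J = 0.37/0.049 = 7.5510.
Ratio = (6.5306/7.5510)^1.9608 = 0.8649^1.9608 ≈ 0.7523

ratio ≈ 0.752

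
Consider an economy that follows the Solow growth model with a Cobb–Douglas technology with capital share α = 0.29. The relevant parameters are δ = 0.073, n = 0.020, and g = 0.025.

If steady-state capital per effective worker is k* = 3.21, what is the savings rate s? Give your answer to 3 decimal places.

s ≈ 0.270

In steady state, investment equals break-even investment: s·k^α = (n + g + δ)·k.
So s / (n + g + δ) = (k*)^(1−α) = 3.21^0.71 = 2.2889.
Therefore s = 2.2889 × (n + g + δ) = 2.2889 × 0.118 = 0.2701.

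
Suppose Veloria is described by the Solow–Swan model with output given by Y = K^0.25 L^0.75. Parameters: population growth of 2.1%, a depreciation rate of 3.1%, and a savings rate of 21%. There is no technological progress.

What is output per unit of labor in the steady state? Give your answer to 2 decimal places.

y* = 1.59

At the steady state, Δk = 0, so s·k^α = (n + δ)·k.
Rearranging, k^(1−α) = s / (n + δ).
k^0.75 = 0.21 / (0.021 + 0.031) = 0.21 / 0.052 = 4.0385
k* = 4.0385^(1/0.75) ≈ 6.4312
y* = (k*)^α = 6.4312^0.25 ≈ 1.5925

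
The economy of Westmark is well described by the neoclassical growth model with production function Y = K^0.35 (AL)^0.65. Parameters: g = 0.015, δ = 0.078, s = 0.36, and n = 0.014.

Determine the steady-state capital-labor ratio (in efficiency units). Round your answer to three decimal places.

k* ≈ 6.466

At the steady state, Δk = 0, so s·k^α = (n + g + δ)·k.
Dividing both sides by k: k^(1−α) = s / (n + g + δ).
k^0.65 = 0.36 / (0.014 + 0.015 + 0.078) = 0.36 / 0.107 = 3.3645
k* = 3.3645^(1/0.65) ≈ 6.4662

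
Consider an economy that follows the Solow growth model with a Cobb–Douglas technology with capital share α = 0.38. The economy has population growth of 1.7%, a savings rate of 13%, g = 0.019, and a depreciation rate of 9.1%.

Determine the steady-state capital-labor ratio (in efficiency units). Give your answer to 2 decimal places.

k* = 1.04

Steady state requires s·f(k) = (n + g + δ)·k, i.e. s·k^α = (n + g + δ)·k.
Dividing both sides by k: k^(1−α) = s / (n + g + δ).
k^0.62 = 0.13 / (0.017 + 0.019 + 0.091) = 0.13 / 0.127 = 1.0236
k* = 1.0236^(1/0.62) ≈ 1.0383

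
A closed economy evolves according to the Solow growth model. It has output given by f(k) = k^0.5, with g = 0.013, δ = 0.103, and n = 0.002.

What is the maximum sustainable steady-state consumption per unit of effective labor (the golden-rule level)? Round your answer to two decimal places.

c_gold ≈ 2.12

At the golden rule, f'(k) = n + g + δ, so α·k^(α−1) = n + g + δ and k_gold = (α/(n + g + δ))^(1/(1−α)).
k_gold = (0.5/0.118)^(1/0.5) = 4.2373^2 ≈ 17.9547
c_gold = f(k_gold) − (n + g + δ)·k_gold = 4.2373 − 0.118×17.9547 ≈ 2.1186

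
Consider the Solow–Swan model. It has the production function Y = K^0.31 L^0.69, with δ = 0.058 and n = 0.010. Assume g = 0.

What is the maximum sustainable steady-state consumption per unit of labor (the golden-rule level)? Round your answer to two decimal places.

At the golden rule, f'(k) = n + δ, so α·k^(α−1) = n + δ and k_gold = (α/(n + δ))^(1/(1−α)).
k_gold = (0.31/0.068)^(1/0.69) = 4.5588^1.4493 ≈ 9.0131
c_gold = f(k_gold) − (n + δ)·k_gold = 1.9770 − 0.068×9.0131 ≈ 1.3641

c_gold ≈ 1.36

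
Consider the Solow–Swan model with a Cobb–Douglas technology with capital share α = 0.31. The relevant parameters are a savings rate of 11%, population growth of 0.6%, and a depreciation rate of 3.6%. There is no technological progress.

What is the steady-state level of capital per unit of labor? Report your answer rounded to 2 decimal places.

Steady state requires s·f(k) = (n + δ)·k, i.e. s·k^α = (n + δ)·k.
Rearranging, k^(1−α) = s / (n + δ).
k^0.69 = 0.11 / (0.006 + 0.036) = 0.11 / 0.042 = 2.6190
k* = 2.6190^(1/0.69) ≈ 4.0364

k* = 4.04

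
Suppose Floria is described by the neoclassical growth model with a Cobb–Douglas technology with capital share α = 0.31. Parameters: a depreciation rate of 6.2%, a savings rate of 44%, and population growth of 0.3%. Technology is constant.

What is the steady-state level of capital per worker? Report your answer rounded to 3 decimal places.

In steady state, investment equals break-even investment: s·k^α = (n + δ)·k.
Rearranging, k^(1−α) = s / (n + δ).
k^0.69 = 0.44 / (0.003 + 0.062) = 0.44 / 0.065 = 6.7692
k* = 6.7692^(1/0.69) ≈ 15.9837

k* = 15.984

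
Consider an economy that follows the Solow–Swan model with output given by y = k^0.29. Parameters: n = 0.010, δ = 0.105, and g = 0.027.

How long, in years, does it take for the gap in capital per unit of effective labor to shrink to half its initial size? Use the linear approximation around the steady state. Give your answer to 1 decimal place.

Near the steady state the convergence rate is λ = (1 − α)(n + g + δ).
λ = (1 − 0.29) × 0.142 = 0.71 × 0.142 = 0.10082
Half-life = ln 2 / λ = 0.6931 / 0.10082 ≈ 6.87 years

half-life ≈ 6.9 years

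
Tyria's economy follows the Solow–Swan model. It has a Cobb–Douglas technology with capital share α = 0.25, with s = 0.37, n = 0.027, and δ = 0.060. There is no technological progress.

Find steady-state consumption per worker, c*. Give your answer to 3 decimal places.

In steady state, investment equals break-even investment: s·k^α = (n + δ)·k.
Rearranging, k^(1−α) = s / (n + δ).
k^0.75 = 0.37 / (0.027 + 0.060) = 0.37 / 0.087 = 4.2529
k* = 4.2529^(1/0.75) ≈ 6.8904
y* = (k*)^α = 6.8904^0.25 ≈ 1.6202
c* = (1 − s)·y* = (1 − 0.37) × 1.6202 ≈ 1.0207

c* = 1.021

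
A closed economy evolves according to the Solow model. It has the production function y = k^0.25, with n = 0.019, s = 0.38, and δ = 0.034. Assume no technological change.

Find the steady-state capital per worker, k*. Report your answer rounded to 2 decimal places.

In steady state, investment equals break-even investment: s·k^α = (n + δ)·k.
Dividing both sides by k: k^(1−α) = s / (n + δ).
k^0.75 = 0.38 / (0.019 + 0.034) = 0.38 / 0.053 = 7.1698
k* = 7.1698^(1/0.75) ≈ 13.8253

k* = 13.83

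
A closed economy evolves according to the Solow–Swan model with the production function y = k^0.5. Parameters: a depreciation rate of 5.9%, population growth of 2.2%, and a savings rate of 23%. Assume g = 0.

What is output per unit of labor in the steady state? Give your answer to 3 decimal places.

At the steady state, Δk = 0, so s·k^α = (n + δ)·k.
Rearranging, k^(1−α) = s / (n + δ).
k^0.5 = 0.23 / (0.022 + 0.059) = 0.23 / 0.081 = 2.8395
k* = 2.8395^(1/0.5) ≈ 8.0628
y* = (k*)^α = 8.0628^0.5 ≈ 2.8395

y* = 2.840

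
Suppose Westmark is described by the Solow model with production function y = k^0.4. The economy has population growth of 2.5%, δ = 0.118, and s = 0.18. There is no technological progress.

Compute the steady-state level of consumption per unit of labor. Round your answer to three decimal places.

At the steady state, Δk = 0, so s·k^α = (n + δ)·k.
Rearranging, k^(1−α) = s / (n + δ).
k^0.6 = 0.18 / (0.025 + 0.118) = 0.18 / 0.143 = 1.2587
k* = 1.2587^(1/0.6) ≈ 1.4674
y* = (k*)^α = 1.4674^0.4 ≈ 1.1658
c* = (1 − s)·y* = (1 − 0.18) × 1.1658 ≈ 0.9560

c* ≈ 0.956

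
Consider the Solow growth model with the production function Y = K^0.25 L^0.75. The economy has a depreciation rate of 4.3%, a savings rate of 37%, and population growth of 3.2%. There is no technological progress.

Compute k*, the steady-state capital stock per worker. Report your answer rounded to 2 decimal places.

k* = 8.40

At the steady state, Δk = 0, so s·k^α = (n + δ)·k.
Rearranging, k^(1−α) = s / (n + δ).
k^0.75 = 0.37 / (0.032 + 0.043) = 0.37 / 0.075 = 4.9333
k* = 4.9333^(1/0.75) ≈ 8.3981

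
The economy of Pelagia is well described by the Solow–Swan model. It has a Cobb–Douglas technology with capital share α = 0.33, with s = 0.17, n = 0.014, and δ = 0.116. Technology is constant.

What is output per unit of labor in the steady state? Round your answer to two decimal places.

In steady state, investment equals break-even investment: s·k^α = (n + δ)·k.
Rearranging, k^(1−α) = s / (n + δ).
k^0.67 = 0.17 / (0.014 + 0.116) = 0.17 / 0.130 = 1.3077
k* = 1.3077^(1/0.67) ≈ 1.4924
y* = (k*)^α = 1.4924^0.33 ≈ 1.1413

y* = 1.14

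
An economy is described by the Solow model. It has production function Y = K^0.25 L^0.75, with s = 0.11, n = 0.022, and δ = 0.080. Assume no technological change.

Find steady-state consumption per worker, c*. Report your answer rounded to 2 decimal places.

c* ≈ 0.91

In steady state, investment equals break-even investment: s·k^α = (n + δ)·k.
Rearranging, k^(1−α) = s / (n + δ).
k^0.75 = 0.11 / (0.022 + 0.080) = 0.11 / 0.102 = 1.0784
k* = 1.0784^(1/0.75) ≈ 1.1059
y* = (k*)^α = 1.1059^0.25 ≈ 1.0255
c* = (1 − s)·y* = (1 − 0.11) × 1.0255 ≈ 0.9127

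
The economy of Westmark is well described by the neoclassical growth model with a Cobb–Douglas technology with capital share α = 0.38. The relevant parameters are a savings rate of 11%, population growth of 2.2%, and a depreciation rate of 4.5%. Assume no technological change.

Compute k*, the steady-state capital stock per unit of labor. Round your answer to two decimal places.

k* ≈ 2.22

At the steady state, Δk = 0, so s·k^α = (n + δ)·k.
Rearranging, k^(1−α) = s / (n + δ).
k^0.62 = 0.11 / (0.022 + 0.045) = 0.11 / 0.067 = 1.6418
k* = 1.6418^(1/0.62) ≈ 2.2248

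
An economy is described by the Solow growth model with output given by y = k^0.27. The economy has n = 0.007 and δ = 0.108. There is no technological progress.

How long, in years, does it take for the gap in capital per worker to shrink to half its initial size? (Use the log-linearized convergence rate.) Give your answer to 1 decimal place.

about 8.3 years

Near the steady state the convergence rate is λ = (1 − α)(n + δ).
λ = (1 − 0.27) × 0.115 = 0.73 × 0.115 = 0.08395
Half-life = ln 2 / λ = 0.6931 / 0.08395 ≈ 8.26 years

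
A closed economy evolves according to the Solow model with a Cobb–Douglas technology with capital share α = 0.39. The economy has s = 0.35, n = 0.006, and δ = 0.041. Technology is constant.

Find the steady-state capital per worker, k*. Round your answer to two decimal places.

k* = 26.88

At the steady state, Δk = 0, so s·k^α = (n + δ)·k.
Rearranging, k^(1−α) = s / (n + δ).
k^0.61 = 0.35 / (0.006 + 0.041) = 0.35 / 0.047 = 7.4468
k* = 7.4468^(1/0.61) ≈ 26.8818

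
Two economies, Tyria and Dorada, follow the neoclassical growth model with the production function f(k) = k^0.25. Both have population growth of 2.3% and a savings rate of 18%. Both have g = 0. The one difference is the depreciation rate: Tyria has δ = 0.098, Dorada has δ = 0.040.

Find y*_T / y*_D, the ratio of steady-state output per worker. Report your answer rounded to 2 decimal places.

ratio ≈ 0.80

Steady-state y* = [s/(n + δ)]^(α/(1−α)), so the ratio is [ (s_T/(n + δ)_T) / (s_D/(n + δ)_D) ]^0.3333.
s_T/(n + δ)_T = 0.18/0.121 = 1.4876; s_D/(n + δ)_D = 0.18/0.063 = 2.8571.
Ratio = (1.4876/2.8571)^0.3333 = 0.5207^0.3333 ≈ 0.8045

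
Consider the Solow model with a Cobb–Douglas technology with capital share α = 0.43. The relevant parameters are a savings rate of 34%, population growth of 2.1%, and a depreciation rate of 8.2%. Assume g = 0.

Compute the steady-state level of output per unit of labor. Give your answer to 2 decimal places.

At the steady state, Δk = 0, so s·k^α = (n + δ)·k.
Rearranging, k^(1−α) = s / (n + δ).
k^0.57 = 0.34 / (0.021 + 0.082) = 0.34 / 0.103 = 3.3010
k* = 3.3010^(1/0.57) ≈ 8.1265
y* = (k*)^α = 8.1265^0.43 ≈ 2.4618

y* = 2.46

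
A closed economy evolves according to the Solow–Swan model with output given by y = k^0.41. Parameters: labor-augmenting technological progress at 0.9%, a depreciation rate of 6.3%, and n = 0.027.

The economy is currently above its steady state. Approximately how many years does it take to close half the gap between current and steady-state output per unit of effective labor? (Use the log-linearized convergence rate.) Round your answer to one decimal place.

t_½ ≈ 11.9 years

Near the steady state the convergence rate is λ = (1 − α)(n + g + δ).
λ = (1 − 0.41) × 0.099 = 0.59 × 0.099 = 0.05841
Half-life = ln 2 / λ = 0.6931 / 0.05841 ≈ 11.87 years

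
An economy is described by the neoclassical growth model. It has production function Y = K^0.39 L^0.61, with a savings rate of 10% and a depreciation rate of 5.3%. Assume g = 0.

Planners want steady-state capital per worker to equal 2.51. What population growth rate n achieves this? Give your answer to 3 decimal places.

n ≈ 0.004

At the steady state, Δk = 0, so s·k^α = (n + δ)·k.
So s / (n + δ) = (k*)^(1−α) = 2.51^0.61 = 1.7531.
Therefore n + δ = s / 1.7531 = 0.10 / 1.7531 = 0.0570, so n = 0.0570 − 0.053 = 0.0040.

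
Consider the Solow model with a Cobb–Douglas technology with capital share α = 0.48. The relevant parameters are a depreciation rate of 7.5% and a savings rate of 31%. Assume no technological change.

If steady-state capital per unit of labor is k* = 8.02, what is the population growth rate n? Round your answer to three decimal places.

Steady state requires s·f(k) = (n + δ)·k, i.e. s·k^α = (n + δ)·k.
So s / (n + δ) = (k*)^(1−α) = 8.02^0.52 = 2.9524.
Therefore n + δ = s / 2.9524 = 0.31 / 2.9524 = 0.1050, so n = 0.1050 − 0.075 = 0.0300.

n ≈ 0.030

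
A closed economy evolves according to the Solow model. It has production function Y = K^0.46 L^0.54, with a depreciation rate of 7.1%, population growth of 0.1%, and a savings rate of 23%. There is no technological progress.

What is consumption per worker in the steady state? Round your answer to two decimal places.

c* = 2.07

Steady state requires s·f(k) = (n + δ)·k, i.e. s·k^α = (n + δ)·k.
Dividing both sides by k: k^(1−α) = s / (n + δ).
k^0.54 = 0.23 / (0.001 + 0.071) = 0.23 / 0.072 = 3.1944
k* = 3.1944^(1/0.54) ≈ 8.5912
y* = (k*)^α = 8.5912^0.46 ≈ 2.6895
c* = (1 − s)·y* = (1 − 0.23) × 2.6895 ≈ 2.0709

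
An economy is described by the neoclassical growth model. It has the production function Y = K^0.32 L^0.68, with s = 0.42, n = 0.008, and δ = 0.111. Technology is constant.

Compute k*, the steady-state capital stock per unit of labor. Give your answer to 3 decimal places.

k* = 6.389

At the steady state, Δk = 0, so s·k^α = (n + δ)·k.
Dividing both sides by k: k^(1−α) = s / (n + δ).
k^0.68 = 0.42 / (0.008 + 0.111) = 0.42 / 0.119 = 3.5294
k* = 3.5294^(1/0.68) ≈ 6.3891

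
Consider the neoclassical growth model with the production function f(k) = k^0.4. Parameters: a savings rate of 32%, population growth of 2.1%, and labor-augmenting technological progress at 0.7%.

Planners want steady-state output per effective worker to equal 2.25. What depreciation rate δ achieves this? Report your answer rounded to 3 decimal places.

Steady state requires s·f(k) = (n + g + δ)·k, i.e. s·k^α = (n + g + δ)·k.
Since y* = [s/(n + g + δ)]^(α/(1−α)), we have s/(n + g + δ) = (y*)^((1−α)/α) = 2.25^1.5 = 3.3750.
Therefore n + g + δ = s / 3.3750 = 0.32 / 3.3750 = 0.0948, so δ = 0.0948 − 0.028 = 0.0668.

δ ≈ 0.067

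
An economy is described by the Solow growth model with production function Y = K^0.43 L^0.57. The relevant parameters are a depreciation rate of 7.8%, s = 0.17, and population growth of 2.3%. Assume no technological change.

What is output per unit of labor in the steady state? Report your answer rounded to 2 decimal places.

In steady state, investment equals break-even investment: s·k^α = (n + δ)·k.
Dividing both sides by k: k^(1−α) = s / (n + δ).
k^0.57 = 0.17 / (0.023 + 0.078) = 0.17 / 0.101 = 1.6832
k* = 1.6832^(1/0.57) ≈ 2.4930
y* = (k*)^α = 2.4930^0.43 ≈ 1.4811

y* = 1.48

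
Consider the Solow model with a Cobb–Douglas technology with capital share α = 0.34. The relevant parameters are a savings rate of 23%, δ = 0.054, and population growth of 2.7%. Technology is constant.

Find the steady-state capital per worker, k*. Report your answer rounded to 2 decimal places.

At the steady state, Δk = 0, so s·k^α = (n + δ)·k.
Dividing both sides by k: k^(1−α) = s / (n + δ).
k^0.66 = 0.23 / (0.027 + 0.054) = 0.23 / 0.081 = 2.8395
k* = 2.8395^(1/0.66) ≈ 4.8611

k* = 4.86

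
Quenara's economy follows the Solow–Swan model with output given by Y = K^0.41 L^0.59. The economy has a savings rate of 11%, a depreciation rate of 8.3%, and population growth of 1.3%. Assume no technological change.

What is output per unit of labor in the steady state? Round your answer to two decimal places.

In steady state, investment equals break-even investment: s·k^α = (n + δ)·k.
Rearranging, k^(1−α) = s / (n + δ).
k^0.59 = 0.11 / (0.013 + 0.083) = 0.11 / 0.096 = 1.1458
k* = 1.1458^(1/0.59) ≈ 1.2595
y* = (k*)^α = 1.2595^0.41 ≈ 1.0992

y* ≈ 1.10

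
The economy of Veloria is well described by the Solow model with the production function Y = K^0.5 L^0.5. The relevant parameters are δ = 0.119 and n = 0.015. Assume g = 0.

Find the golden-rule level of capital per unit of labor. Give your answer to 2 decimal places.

The golden rule sets f'(k) = n + δ, i.e. α·k^(α−1) = n + δ.
So k^(1−α) = α / (n + δ) = 0.5 / 0.134 = 3.7313.
k_gold = 3.7313^(1/0.5) ≈ 13.9226

k_gold ≈ 13.92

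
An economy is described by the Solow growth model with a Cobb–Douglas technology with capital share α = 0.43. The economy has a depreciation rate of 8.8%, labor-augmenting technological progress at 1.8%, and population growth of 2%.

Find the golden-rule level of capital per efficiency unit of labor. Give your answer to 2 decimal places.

The golden rule sets f'(k) = n + g + δ, i.e. α·k^(α−1) = n + g + δ.
So k^(1−α) = α / (n + g + δ) = 0.43 / 0.126 = 3.4127.
k_gold = 3.4127^(1/0.57) ≈ 8.6151

k_gold ≈ 8.62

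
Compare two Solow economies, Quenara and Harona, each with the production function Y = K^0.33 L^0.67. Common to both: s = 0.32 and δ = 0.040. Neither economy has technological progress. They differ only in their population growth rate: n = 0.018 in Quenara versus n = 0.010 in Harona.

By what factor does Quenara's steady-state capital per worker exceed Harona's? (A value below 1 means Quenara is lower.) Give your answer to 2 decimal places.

Steady-state k* = [s/(n + δ)]^(1/(1−α)), so the ratio is [ (s_Q/(n + δ)_Q) / (s_H/(n + δ)_H) ]^1.4925.
s_Q/(n + δ)_Q = 0.32/0.058 = 5.5172; s_H/(n + δ)_H = 0.32/0.050 = 6.4000.
Ratio = (5.5172/6.4000)^1.4925 = 0.8621^1.4925 ≈ 0.8013

k*_Q / k*_H ≈ 0.80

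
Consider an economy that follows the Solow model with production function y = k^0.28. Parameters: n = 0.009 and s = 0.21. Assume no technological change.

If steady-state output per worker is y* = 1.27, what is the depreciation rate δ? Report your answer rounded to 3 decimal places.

δ ≈ 0.105

In steady state, investment equals break-even investment: s·k^α = (n + δ)·k.
Since y* = [s/(n + δ)]^(α/(1−α)), we have s/(n + δ) = (y*)^((1−α)/α) = 1.27^2.5714 = 1.8489.
Therefore n + δ = s / 1.8489 = 0.21 / 1.8489 = 0.1136, so δ = 0.1136 − 0.009 = 0.1046.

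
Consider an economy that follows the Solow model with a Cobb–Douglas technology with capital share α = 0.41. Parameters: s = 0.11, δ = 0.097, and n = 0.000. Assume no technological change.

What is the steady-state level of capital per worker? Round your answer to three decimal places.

In steady state, investment equals break-even investment: s·k^α = (n + δ)·k.
Dividing both sides by k: k^(1−α) = s / (n + δ).
k^0.59 = 0.11 / (0.000 + 0.097) = 0.11 / 0.097 = 1.1340
k* = 1.1340^(1/0.59) ≈ 1.2376

k* ≈ 1.238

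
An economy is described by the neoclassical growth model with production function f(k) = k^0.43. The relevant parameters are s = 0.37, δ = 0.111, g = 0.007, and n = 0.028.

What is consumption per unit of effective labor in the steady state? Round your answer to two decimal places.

c* ≈ 1.27

In steady state, investment equals break-even investment: s·k^α = (n + g + δ)·k.
Dividing both sides by k: k^(1−α) = s / (n + g + δ).
k^0.57 = 0.37 / (0.028 + 0.007 + 0.111) = 0.37 / 0.146 = 2.5342
k* = 2.5342^(1/0.57) ≈ 5.1108
y* = (k*)^α = 5.1108^0.43 ≈ 2.0167
c* = (1 − s)·y* = (1 − 0.37) × 2.0167 ≈ 1.2705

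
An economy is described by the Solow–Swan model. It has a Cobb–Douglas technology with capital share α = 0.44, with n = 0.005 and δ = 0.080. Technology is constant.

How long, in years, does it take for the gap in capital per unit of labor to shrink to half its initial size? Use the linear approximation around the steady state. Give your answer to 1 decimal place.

Near the steady state the convergence rate is λ = (1 − α)(n + δ).
λ = (1 − 0.44) × 0.085 = 0.56 × 0.085 = 0.0476
Half-life = ln 2 / λ = 0.6931 / 0.0476 ≈ 14.56 years

about 14.6 years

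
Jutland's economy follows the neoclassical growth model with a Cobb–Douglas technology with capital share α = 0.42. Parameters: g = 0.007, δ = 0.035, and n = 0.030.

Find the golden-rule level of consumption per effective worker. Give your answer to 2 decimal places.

At the golden rule, f'(k) = n + g + δ, so α·k^(α−1) = n + g + δ and k_gold = (α/(n + g + δ))^(1/(1−α)).
k_gold = (0.42/0.072)^(1/0.58) = 5.8333^1.7241 ≈ 20.9176
c_gold = f(k_gold) − (n + g + δ)·k_gold = 3.5860 − 0.072×20.9176 ≈ 2.0799

c_gold ≈ 2.08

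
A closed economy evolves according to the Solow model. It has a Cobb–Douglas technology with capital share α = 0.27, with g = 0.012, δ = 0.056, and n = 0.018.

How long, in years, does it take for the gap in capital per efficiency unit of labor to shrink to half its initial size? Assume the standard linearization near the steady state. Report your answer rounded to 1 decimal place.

t_½ ≈ 11.0 years

Near the steady state the convergence rate is λ = (1 − α)(n + g + δ).
λ = (1 − 0.27) × 0.086 = 0.73 × 0.086 = 0.06278
Half-life = ln 2 / λ = 0.6931 / 0.06278 ≈ 11.04 years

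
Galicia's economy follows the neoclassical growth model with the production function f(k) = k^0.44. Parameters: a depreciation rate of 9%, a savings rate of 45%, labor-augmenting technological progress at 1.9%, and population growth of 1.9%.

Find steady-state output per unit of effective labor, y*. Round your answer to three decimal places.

At the steady state, Δk = 0, so s·k^α = (n + g + δ)·k.
Rearranging, k^(1−α) = s / (n + g + δ).
k^0.56 = 0.45 / (0.019 + 0.019 + 0.090) = 0.45 / 0.128 = 3.5156
k* = 3.5156^(1/0.56) ≈ 9.4406
y* = (k*)^α = 9.4406^0.44 ≈ 2.6853

y* ≈ 2.685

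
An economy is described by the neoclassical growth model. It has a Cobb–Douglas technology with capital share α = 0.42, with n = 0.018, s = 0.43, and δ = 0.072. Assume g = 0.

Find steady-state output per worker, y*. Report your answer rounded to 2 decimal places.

y* = 3.10

In steady state, investment equals break-even investment: s·k^α = (n + δ)·k.
Dividing both sides by k: k^(1−α) = s / (n + δ).
k^0.58 = 0.43 / (0.018 + 0.072) = 0.43 / 0.090 = 4.7778
k* = 4.7778^(1/0.58) ≈ 14.8280
y* = (k*)^α = 14.8280^0.42 ≈ 3.1035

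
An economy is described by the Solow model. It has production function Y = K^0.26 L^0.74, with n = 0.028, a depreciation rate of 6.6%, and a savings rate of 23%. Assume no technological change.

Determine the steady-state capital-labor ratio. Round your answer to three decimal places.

k* ≈ 3.351

In steady state, investment equals break-even investment: s·k^α = (n + δ)·k.
Dividing both sides by k: k^(1−α) = s / (n + δ).
k^0.74 = 0.23 / (0.028 + 0.066) = 0.23 / 0.094 = 2.4468
k* = 2.4468^(1/0.74) ≈ 3.3507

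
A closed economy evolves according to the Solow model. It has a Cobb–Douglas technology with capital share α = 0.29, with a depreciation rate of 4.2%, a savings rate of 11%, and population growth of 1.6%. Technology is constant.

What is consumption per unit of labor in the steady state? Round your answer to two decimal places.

c* = 1.16

Steady state requires s·f(k) = (n + δ)·k, i.e. s·k^α = (n + δ)·k.
Dividing both sides by k: k^(1−α) = s / (n + δ).
k^0.71 = 0.11 / (0.016 + 0.042) = 0.11 / 0.058 = 1.8966
k* = 1.8966^(1/0.71) ≈ 2.4633
y* = (k*)^α = 2.4633^0.29 ≈ 1.2988
c* = (1 − s)·y* = (1 − 0.11) × 1.2988 ≈ 1.1559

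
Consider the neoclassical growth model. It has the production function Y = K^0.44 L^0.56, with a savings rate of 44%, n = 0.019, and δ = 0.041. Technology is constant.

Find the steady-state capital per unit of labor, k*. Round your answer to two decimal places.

k* = 35.09

Steady state requires s·f(k) = (n + δ)·k, i.e. s·k^α = (n + δ)·k.
Rearranging, k^(1−α) = s / (n + δ).
k^0.56 = 0.44 / (0.019 + 0.041) = 0.44 / 0.060 = 7.3333
k* = 7.3333^(1/0.56) ≈ 35.0895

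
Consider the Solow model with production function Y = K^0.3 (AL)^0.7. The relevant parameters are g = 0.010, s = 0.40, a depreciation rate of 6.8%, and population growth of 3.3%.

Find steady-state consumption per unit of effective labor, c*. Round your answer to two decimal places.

c* ≈ 1.04

At the steady state, Δk = 0, so s·k^α = (n + g + δ)·k.
Dividing both sides by k: k^(1−α) = s / (n + g + δ).
k^0.7 = 0.40 / (0.033 + 0.010 + 0.068) = 0.40 / 0.111 = 3.6036
k* = 3.6036^(1/0.7) ≈ 6.2422
y* = (k*)^α = 6.2422^0.3 ≈ 1.7322
c* = (1 − s)·y* = (1 − 0.40) × 1.7322 ≈ 1.0393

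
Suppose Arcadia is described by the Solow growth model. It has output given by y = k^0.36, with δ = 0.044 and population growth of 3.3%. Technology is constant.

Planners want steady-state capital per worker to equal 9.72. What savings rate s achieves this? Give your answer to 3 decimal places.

Steady state requires s·f(k) = (n + δ)·k, i.e. s·k^α = (n + δ)·k.
So s / (n + δ) = (k*)^(1−α) = 9.72^0.64 = 4.2865.
Therefore s = 4.2865 × (n + δ) = 4.2865 × 0.077 = 0.3301.

s ≈ 0.330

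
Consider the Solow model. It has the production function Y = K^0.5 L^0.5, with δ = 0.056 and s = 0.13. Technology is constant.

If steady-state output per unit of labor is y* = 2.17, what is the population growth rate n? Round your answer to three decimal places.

n ≈ 0.004

Steady state requires s·f(k) = (n + δ)·k, i.e. s·k^α = (n + δ)·k.
Since y* = [s/(n + δ)]^(α/(1−α)), we have s/(n + δ) = (y*)^((1−α)/α) = 2.17^1 = 2.1700.
Therefore n + δ = s / 2.1700 = 0.13 / 2.1700 = 0.0599, so n = 0.0599 − 0.056 = 0.0039.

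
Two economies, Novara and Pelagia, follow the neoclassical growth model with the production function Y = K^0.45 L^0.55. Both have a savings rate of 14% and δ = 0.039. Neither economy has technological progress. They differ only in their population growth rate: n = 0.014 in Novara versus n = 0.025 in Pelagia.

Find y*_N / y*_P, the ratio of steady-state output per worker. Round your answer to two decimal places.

Steady-state y* = [s/(n + δ)]^(α/(1−α)), so the ratio is [ (s_N/(n + δ)_N) / (s_P/(n + δ)_P) ]^0.8182.
s_N/(n + δ)_N = 0.14/0.053 = 2.6415; s_P/(n + δ)_P = 0.14/0.064 = 2.1875.
Ratio = (2.6415/2.1875)^0.8182 = 1.2075^0.8182 ≈ 1.1668

y*_N / y*_P ≈ 1.17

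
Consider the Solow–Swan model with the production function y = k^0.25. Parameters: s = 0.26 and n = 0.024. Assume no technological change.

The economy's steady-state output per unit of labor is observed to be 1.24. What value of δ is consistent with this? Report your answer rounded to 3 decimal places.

Steady state requires s·f(k) = (n + δ)·k, i.e. s·k^α = (n + δ)·k.
Since y* = [s/(n + δ)]^(α/(1−α)), we have s/(n + δ) = (y*)^((1−α)/α) = 1.24^3 = 1.9066.
Therefore n + δ = s / 1.9066 = 0.26 / 1.9066 = 0.1364, so δ = 0.1364 − 0.024 = 0.1124.

δ ≈ 0.112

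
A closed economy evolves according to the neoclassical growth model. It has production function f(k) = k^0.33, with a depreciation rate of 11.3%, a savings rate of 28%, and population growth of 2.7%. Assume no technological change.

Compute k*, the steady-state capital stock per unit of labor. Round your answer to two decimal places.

k* ≈ 2.81

In steady state, investment equals break-even investment: s·k^α = (n + δ)·k.
Rearranging, k^(1−α) = s / (n + δ).
k^0.67 = 0.28 / (0.027 + 0.113) = 0.28 / 0.140 = 2.0000
k* = 2.0000^(1/0.67) ≈ 2.8138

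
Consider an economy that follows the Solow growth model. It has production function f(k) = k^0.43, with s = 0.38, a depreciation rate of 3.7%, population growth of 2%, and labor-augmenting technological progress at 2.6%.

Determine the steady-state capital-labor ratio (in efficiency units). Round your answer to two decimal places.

At the steady state, Δk = 0, so s·k^α = (n + g + δ)·k.
Dividing both sides by k: k^(1−α) = s / (n + g + δ).
k^0.57 = 0.38 / (0.020 + 0.026 + 0.037) = 0.38 / 0.083 = 4.5783
k* = 4.5783^(1/0.57) ≈ 14.4255

k* = 14.43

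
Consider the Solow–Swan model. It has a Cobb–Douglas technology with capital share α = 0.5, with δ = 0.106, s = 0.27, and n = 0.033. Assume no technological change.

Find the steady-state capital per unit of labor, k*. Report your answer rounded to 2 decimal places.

Steady state requires s·f(k) = (n + δ)·k, i.e. s·k^α = (n + δ)·k.
Rearranging, k^(1−α) = s / (n + δ).
k^0.5 = 0.27 / (0.033 + 0.106) = 0.27 / 0.139 = 1.9424
k* = 1.9424^(1/0.5) ≈ 3.7729

k* = 3.77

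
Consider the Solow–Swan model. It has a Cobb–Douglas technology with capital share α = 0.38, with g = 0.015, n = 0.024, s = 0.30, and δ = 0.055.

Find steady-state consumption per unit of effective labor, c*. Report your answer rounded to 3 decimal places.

c* ≈ 1.426

Steady state requires s·f(k) = (n + g + δ)·k, i.e. s·k^α = (n + g + δ)·k.
Dividing both sides by k: k^(1−α) = s / (n + g + δ).
k^0.62 = 0.30 / (0.024 + 0.015 + 0.055) = 0.30 / 0.094 = 3.1915
k* = 3.1915^(1/0.62) ≈ 6.4997
y* = (k*)^α = 6.4997^0.38 ≈ 2.0366
c* = (1 − s)·y* = (1 − 0.30) × 2.0366 ≈ 1.4256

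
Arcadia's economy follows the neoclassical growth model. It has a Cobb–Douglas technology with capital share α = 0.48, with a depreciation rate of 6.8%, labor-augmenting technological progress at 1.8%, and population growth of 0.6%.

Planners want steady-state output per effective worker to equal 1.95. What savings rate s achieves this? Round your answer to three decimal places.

s ≈ 0.190

Steady state requires s·f(k) = (n + g + δ)·k, i.e. s·k^α = (n + g + δ)·k.
Since y* = [s/(n + g + δ)]^(α/(1−α)), we have s/(n + g + δ) = (y*)^((1−α)/α) = 1.95^1.0833 = 2.0616.
Therefore s = 2.0616 × (n + g + δ) = 2.0616 × 0.092 = 0.1897.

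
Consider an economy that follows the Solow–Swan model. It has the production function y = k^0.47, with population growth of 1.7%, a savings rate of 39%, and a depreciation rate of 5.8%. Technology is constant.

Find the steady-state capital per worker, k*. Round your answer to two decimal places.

k* ≈ 22.44

At the steady state, Δk = 0, so s·k^α = (n + δ)·k.
Rearranging, k^(1−α) = s / (n + δ).
k^0.53 = 0.39 / (0.017 + 0.058) = 0.39 / 0.075 = 5.2000
k* = 5.2000^(1/0.53) ≈ 22.4362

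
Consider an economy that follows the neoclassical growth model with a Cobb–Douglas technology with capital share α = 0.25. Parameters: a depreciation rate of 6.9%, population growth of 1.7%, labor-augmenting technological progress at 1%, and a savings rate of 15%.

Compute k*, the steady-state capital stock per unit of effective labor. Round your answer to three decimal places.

k* ≈ 1.813

In steady state, investment equals break-even investment: s·k^α = (n + g + δ)·k.
Dividing both sides by k: k^(1−α) = s / (n + g + δ).
k^0.75 = 0.15 / (0.017 + 0.010 + 0.069) = 0.15 / 0.096 = 1.5625
k* = 1.5625^(1/0.75) ≈ 1.8131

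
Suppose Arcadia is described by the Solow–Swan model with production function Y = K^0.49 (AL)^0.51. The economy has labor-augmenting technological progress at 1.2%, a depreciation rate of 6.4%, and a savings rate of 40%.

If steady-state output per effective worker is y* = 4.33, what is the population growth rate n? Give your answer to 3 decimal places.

In steady state, investment equals break-even investment: s·k^α = (n + g + δ)·k.
Since y* = [s/(n + g + δ)]^(α/(1−α)), we have s/(n + g + δ) = (y*)^((1−α)/α) = 4.33^1.0408 = 4.5968.
Therefore n + g + δ = s / 4.5968 = 0.40 / 4.5968 = 0.0870, so n = 0.0870 − 0.076 = 0.0110.

n ≈ 0.011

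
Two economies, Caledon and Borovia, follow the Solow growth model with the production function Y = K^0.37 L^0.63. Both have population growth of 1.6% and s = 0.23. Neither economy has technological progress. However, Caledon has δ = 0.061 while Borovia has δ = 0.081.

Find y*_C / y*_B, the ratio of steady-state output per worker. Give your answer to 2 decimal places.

Steady-state y* = [s/(n + δ)]^(α/(1−α)), so the ratio is [ (s_C/(n + δ)_C) / (s_B/(n + δ)_B) ]^0.5873.
s_C/(n + δ)_C = 0.23/0.077 = 2.9870; s_B/(n + δ)_B = 0.23/0.097 = 2.3711.
Ratio = (2.9870/2.3711)^0.5873 = 1.2598^0.5873 ≈ 1.1453

y*_C / y*_B ≈ 1.15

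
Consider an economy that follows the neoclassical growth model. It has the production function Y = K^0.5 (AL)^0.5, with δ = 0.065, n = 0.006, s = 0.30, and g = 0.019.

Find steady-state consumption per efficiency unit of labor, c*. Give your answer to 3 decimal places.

Steady state requires s·f(k) = (n + g + δ)·k, i.e. s·k^α = (n + g + δ)·k.
Dividing both sides by k: k^(1−α) = s / (n + g + δ).
k^0.5 = 0.30 / (0.006 + 0.019 + 0.065) = 0.30 / 0.090 = 3.3333
k* = 3.3333^(1/0.5) ≈ 11.1109
y* = (k*)^α = 11.1109^0.5 ≈ 3.3333
c* = (1 − s)·y* = (1 − 0.30) × 3.3333 ≈ 2.3333

c* = 2.333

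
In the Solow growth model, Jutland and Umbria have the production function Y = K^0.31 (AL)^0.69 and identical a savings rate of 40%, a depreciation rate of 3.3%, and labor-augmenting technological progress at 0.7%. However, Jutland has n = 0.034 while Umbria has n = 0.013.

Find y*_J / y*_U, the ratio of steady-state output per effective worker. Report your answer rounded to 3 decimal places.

Steady-state y* = [s/(n + g + δ)]^(α/(1−α)), so the ratio is [ (s_J/(n + g + δ)_J) / (s_U/(n + g + δ)_U) ]^0.4493.
s_J/(n + g + δ)_J = 0.40/0.074 = 5.4054; s_U/(n + g + δ)_U = 0.40/0.053 = 7.5472.
Ratio = (5.4054/7.5472)^0.4493 = 0.7162^0.4493 ≈ 0.8607

ratio ≈ 0.861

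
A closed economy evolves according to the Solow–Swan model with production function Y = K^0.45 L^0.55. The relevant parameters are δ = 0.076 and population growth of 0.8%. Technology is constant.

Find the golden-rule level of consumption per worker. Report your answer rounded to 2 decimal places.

c_gold ≈ 2.17

At the golden rule, f'(k) = n + δ, so α·k^(α−1) = n + δ and k_gold = (α/(n + δ))^(1/(1−α)).
k_gold = (0.45/0.084)^(1/0.55) = 5.3571^1.8182 ≈ 21.1514
c_gold = f(k_gold) − (n + δ)·k_gold = 3.9482 − 0.084×21.1514 ≈ 2.1715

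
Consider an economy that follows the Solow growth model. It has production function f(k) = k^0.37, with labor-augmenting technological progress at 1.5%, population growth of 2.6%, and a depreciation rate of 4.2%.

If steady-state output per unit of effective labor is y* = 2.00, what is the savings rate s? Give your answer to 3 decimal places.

s ≈ 0.270

Steady state requires s·f(k) = (n + g + δ)·k, i.e. s·k^α = (n + g + δ)·k.
Since y* = [s/(n + g + δ)]^(α/(1−α)), we have s/(n + g + δ) = (y*)^((1−α)/α) = 2.00^1.7027 = 3.2551.
Therefore s = 3.2551 × (n + g + δ) = 3.2551 × 0.083 = 0.2702.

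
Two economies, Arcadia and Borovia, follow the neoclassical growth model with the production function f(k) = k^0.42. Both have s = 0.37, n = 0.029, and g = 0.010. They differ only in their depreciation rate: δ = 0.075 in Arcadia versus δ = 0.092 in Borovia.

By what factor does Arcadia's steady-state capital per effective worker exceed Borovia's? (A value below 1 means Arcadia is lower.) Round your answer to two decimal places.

ratio ≈ 1.27

Steady-state k* = [s/(n + g + δ)]^(1/(1−α)), so the ratio is [ (s_A/(n + g + δ)_A) / (s_B/(n + g + δ)_B) ]^1.7241.
s_A/(n + g + δ)_A = 0.37/0.114 = 3.2456; s_B/(n + g + δ)_B = 0.37/0.131 = 2.8244.
Ratio = (3.2456/2.8244)^1.7241 = 1.1491^1.7241 ≈ 1.2708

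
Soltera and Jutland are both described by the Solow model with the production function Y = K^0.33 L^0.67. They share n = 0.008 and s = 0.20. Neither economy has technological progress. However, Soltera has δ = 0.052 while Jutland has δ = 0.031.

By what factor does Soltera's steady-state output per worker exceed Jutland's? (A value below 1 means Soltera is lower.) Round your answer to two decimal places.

Steady-state y* = [s/(n + δ)]^(α/(1−α)), so the ratio is [ (s_S/(n + δ)_S) / (s_J/(n + δ)_J) ]^0.4925.
s_S/(n + δ)_S = 0.20/0.060 = 3.3333; s_J/(n + δ)_J = 0.20/0.039 = 5.1282.
Ratio = (3.3333/5.1282)^0.4925 = 0.6500^0.4925 ≈ 0.8088

y*_S / y*_J ≈ 0.81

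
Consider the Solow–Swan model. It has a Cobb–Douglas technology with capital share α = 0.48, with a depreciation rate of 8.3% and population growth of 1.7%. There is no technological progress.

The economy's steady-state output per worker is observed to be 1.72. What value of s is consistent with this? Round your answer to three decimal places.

At the steady state, Δk = 0, so s·k^α = (n + δ)·k.
Since y* = [s/(n + δ)]^(α/(1−α)), we have s/(n + δ) = (y*)^((1−α)/α) = 1.72^1.0833 = 1.7995.
Therefore s = 1.7995 × (n + δ) = 1.7995 × 0.100 = 0.1800.

s ≈ 0.180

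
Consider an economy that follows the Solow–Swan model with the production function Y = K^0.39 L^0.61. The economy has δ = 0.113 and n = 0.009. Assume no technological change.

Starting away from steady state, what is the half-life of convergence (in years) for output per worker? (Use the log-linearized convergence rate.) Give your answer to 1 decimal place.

Near the steady state the convergence rate is λ = (1 − α)(n + δ).
λ = (1 − 0.39) × 0.122 = 0.61 × 0.122 = 0.07442
Half-life = ln 2 / λ = 0.6931 / 0.07442 ≈ 9.31 years

half-life ≈ 9.3 years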